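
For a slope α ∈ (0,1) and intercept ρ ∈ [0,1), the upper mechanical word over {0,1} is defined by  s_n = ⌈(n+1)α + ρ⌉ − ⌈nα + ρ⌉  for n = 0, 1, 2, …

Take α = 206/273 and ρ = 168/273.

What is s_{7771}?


(n+1)α + ρ = (7772·206 + 168) / 273 = 1601200/273
nα + ρ     = (7771·206 + 168) / 273 = 1600994/273
⌈1601200/273⌉ = 5866,  ⌈1600994/273⌉ = 5865
s_{7771} = 5866 − 5865 = 1

1


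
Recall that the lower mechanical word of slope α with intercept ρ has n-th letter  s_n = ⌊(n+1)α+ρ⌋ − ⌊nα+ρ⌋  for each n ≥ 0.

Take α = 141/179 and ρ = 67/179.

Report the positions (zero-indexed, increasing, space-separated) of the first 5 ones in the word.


0 2 3 4 5

n=0: ⌊208/179⌋−⌊67/179⌋ = 1−0 = 1  ← one
n=1: ⌊349/179⌋−⌊208/179⌋ = 1−1 = 0
n=2: ⌊490/179⌋−⌊349/179⌋ = 2−1 = 1  ← one
n=3: ⌊631/179⌋−⌊490/179⌋ = 3−2 = 1  ← one
n=4: ⌊772/179⌋−⌊631/179⌋ = 4−3 = 1  ← one
n=5: ⌊913/179⌋−⌊772/179⌋ = 5−4 = 1  ← one
positions of the first 5 ones: 0 2 3 4 5


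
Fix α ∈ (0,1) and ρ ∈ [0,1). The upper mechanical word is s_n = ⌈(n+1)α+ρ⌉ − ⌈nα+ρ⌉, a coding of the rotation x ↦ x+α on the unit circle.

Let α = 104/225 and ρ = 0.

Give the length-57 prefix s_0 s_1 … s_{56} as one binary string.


n=0: ⌈(1·104)/225⌉ − ⌈(0·104)/225⌉ = ⌈104/225⌉ − ⌈0/225⌉ = 1 − 0 = 1
n=1: ⌈(2·104)/225⌉ − ⌈(1·104)/225⌉ = ⌈208/225⌉ − ⌈104/225⌉ = 1 − 1 = 0
n=2: ⌈(3·104)/225⌉ − ⌈(2·104)/225⌉ = ⌈312/225⌉ − ⌈208/225⌉ = 2 − 1 = 1
n=3: ⌈(4·104)/225⌉ − ⌈(3·104)/225⌉ = ⌈416/225⌉ − ⌈312/225⌉ = 2 − 2 = 0
n=4: ⌈(5·104)/225⌉ − ⌈(4·104)/225⌉ = ⌈520/225⌉ − ⌈416/225⌉ = 3 − 2 = 1
n=5: ⌈(6·104)/225⌉ − ⌈(5·104)/225⌉ = ⌈624/225⌉ − ⌈520/225⌉ = 3 − 3 = 0
n=6: ⌈(7·104)/225⌉ − ⌈(6·104)/225⌉ = ⌈728/225⌉ − ⌈624/225⌉ = 4 − 3 = 1
n=7: ⌈(8·104)/225⌉ − ⌈(7·104)/225⌉ = ⌈832/225⌉ − ⌈728/225⌉ = 4 − 4 = 0
n=8: ⌈(9·104)/225⌉ − ⌈(8·104)/225⌉ = ⌈936/225⌉ − ⌈832/225⌉ = 5 − 4 = 1
n=9: ⌈(10·104)/225⌉ − ⌈(9·104)/225⌉ = ⌈1040/225⌉ − ⌈936/225⌉ = 5 − 5 = 0
n=10: ⌈(11·104)/225⌉ − ⌈(10·104)/225⌉ = ⌈1144/225⌉ − ⌈1040/225⌉ = 6 − 5 = 1
n=11: ⌈(12·104)/225⌉ − ⌈(11·104)/225⌉ = ⌈1248/225⌉ − ⌈1144/225⌉ = 6 − 6 = 0
n=12: ⌈(13·104)/225⌉ − ⌈(12·104)/225⌉ = ⌈1352/225⌉ − ⌈1248/225⌉ = 7 − 6 = 1
n=13: ⌈(14·104)/225⌉ − ⌈(13·104)/225⌉ = ⌈1456/225⌉ − ⌈1352/225⌉ = 7 − 7 = 0
n=14: ⌈(15·104)/225⌉ − ⌈(14·104)/225⌉ = ⌈1560/225⌉ − ⌈1456/225⌉ = 7 − 7 = 0
n=15: ⌈(16·104)/225⌉ − ⌈(15·104)/225⌉ = ⌈1664/225⌉ − ⌈1560/225⌉ = 8 − 7 = 1
n=16: ⌈(17·104)/225⌉ − ⌈(16·104)/225⌉ = ⌈1768/225⌉ − ⌈1664/225⌉ = 8 − 8 = 0
n=17: ⌈(18·104)/225⌉ − ⌈(17·104)/225⌉ = ⌈1872/225⌉ − ⌈1768/225⌉ = 9 − 8 = 1
n=18: ⌈(19·104)/225⌉ − ⌈(18·104)/225⌉ = ⌈1976/225⌉ − ⌈1872/225⌉ = 9 − 9 = 0
n=19: ⌈(20·104)/225⌉ − ⌈(19·104)/225⌉ = ⌈2080/225⌉ − ⌈1976/225⌉ = 10 − 9 = 1
n=20: ⌈(21·104)/225⌉ − ⌈(20·104)/225⌉ = ⌈2184/225⌉ − ⌈2080/225⌉ = 10 − 10 = 0
n=21: ⌈(22·104)/225⌉ − ⌈(21·104)/225⌉ = ⌈2288/225⌉ − ⌈2184/225⌉ = 11 − 10 = 1
n=22: ⌈(23·104)/225⌉ − ⌈(22·104)/225⌉ = ⌈2392/225⌉ − ⌈2288/225⌉ = 11 − 11 = 0
n=23: ⌈(24·104)/225⌉ − ⌈(23·104)/225⌉ = ⌈2496/225⌉ − ⌈2392/225⌉ = 12 − 11 = 1
n=24: ⌈(25·104)/225⌉ − ⌈(24·104)/225⌉ = ⌈2600/225⌉ − ⌈2496/225⌉ = 12 − 12 = 0
n=25: ⌈(26·104)/225⌉ − ⌈(25·104)/225⌉ = ⌈2704/225⌉ − ⌈2600/225⌉ = 13 − 12 = 1
n=26: ⌈(27·104)/225⌉ − ⌈(26·104)/225⌉ = ⌈2808/225⌉ − ⌈2704/225⌉ = 13 − 13 = 0
n=27: ⌈(28·104)/225⌉ − ⌈(27·104)/225⌉ = ⌈2912/225⌉ − ⌈2808/225⌉ = 13 − 13 = 0
n=28: ⌈(29·104)/225⌉ − ⌈(28·104)/225⌉ = ⌈3016/225⌉ − ⌈2912/225⌉ = 14 − 13 = 1
n=29: ⌈(30·104)/225⌉ − ⌈(29·104)/225⌉ = ⌈3120/225⌉ − ⌈3016/225⌉ = 14 − 14 = 0
n=30: ⌈(31·104)/225⌉ − ⌈(30·104)/225⌉ = ⌈3224/225⌉ − ⌈3120/225⌉ = 15 − 14 = 1
n=31: ⌈(32·104)/225⌉ − ⌈(31·104)/225⌉ = ⌈3328/225⌉ − ⌈3224/225⌉ = 15 − 15 = 0
n=32: ⌈(33·104)/225⌉ − ⌈(32·104)/225⌉ = ⌈3432/225⌉ − ⌈3328/225⌉ = 16 − 15 = 1
n=33: ⌈(34·104)/225⌉ − ⌈(33·104)/225⌉ = ⌈3536/225⌉ − ⌈3432/225⌉ = 16 − 16 = 0
n=34: ⌈(35·104)/225⌉ − ⌈(34·104)/225⌉ = ⌈3640/225⌉ − ⌈3536/225⌉ = 17 − 16 = 1
n=35: ⌈(36·104)/225⌉ − ⌈(35·104)/225⌉ = ⌈3744/225⌉ − ⌈3640/225⌉ = 17 − 17 = 0
n=36: ⌈(37·104)/225⌉ − ⌈(36·104)/225⌉ = ⌈3848/225⌉ − ⌈3744/225⌉ = 18 − 17 = 1
n=37: ⌈(38·104)/225⌉ − ⌈(37·104)/225⌉ = ⌈3952/225⌉ − ⌈3848/225⌉ = 18 − 18 = 0
n=38: ⌈(39·104)/225⌉ − ⌈(38·104)/225⌉ = ⌈4056/225⌉ − ⌈3952/225⌉ = 19 − 18 = 1
n=39: ⌈(40·104)/225⌉ − ⌈(39·104)/225⌉ = ⌈4160/225⌉ − ⌈4056/225⌉ = 19 − 19 = 0
n=40: ⌈(41·104)/225⌉ − ⌈(40·104)/225⌉ = ⌈4264/225⌉ − ⌈4160/225⌉ = 19 − 19 = 0
n=41: ⌈(42·104)/225⌉ − ⌈(41·104)/225⌉ = ⌈4368/225⌉ − ⌈4264/225⌉ = 20 − 19 = 1
n=42: ⌈(43·104)/225⌉ − ⌈(42·104)/225⌉ = ⌈4472/225⌉ − ⌈4368/225⌉ = 20 − 20 = 0
n=43: ⌈(44·104)/225⌉ − ⌈(43·104)/225⌉ = ⌈4576/225⌉ − ⌈4472/225⌉ = 21 − 20 = 1
n=44: ⌈(45·104)/225⌉ − ⌈(44·104)/225⌉ = ⌈4680/225⌉ − ⌈4576/225⌉ = 21 − 21 = 0
n=45: ⌈(46·104)/225⌉ − ⌈(45·104)/225⌉ = ⌈4784/225⌉ − ⌈4680/225⌉ = 22 − 21 = 1
n=46: ⌈(47·104)/225⌉ − ⌈(46·104)/225⌉ = ⌈4888/225⌉ − ⌈4784/225⌉ = 22 − 22 = 0
n=47: ⌈(48·104)/225⌉ − ⌈(47·104)/225⌉ = ⌈4992/225⌉ − ⌈4888/225⌉ = 23 − 22 = 1
n=48: ⌈(49·104)/225⌉ − ⌈(48·104)/225⌉ = ⌈5096/225⌉ − ⌈4992/225⌉ = 23 − 23 = 0
n=49: ⌈(50·104)/225⌉ − ⌈(49·104)/225⌉ = ⌈5200/225⌉ − ⌈5096/225⌉ = 24 − 23 = 1
n=50: ⌈(51·104)/225⌉ − ⌈(50·104)/225⌉ = ⌈5304/225⌉ − ⌈5200/225⌉ = 24 − 24 = 0
n=51: ⌈(52·104)/225⌉ − ⌈(51·104)/225⌉ = ⌈5408/225⌉ − ⌈5304/225⌉ = 25 − 24 = 1
n=52: ⌈(53·104)/225⌉ − ⌈(52·104)/225⌉ = ⌈5512/225⌉ − ⌈5408/225⌉ = 25 − 25 = 0
n=53: ⌈(54·104)/225⌉ − ⌈(53·104)/225⌉ = ⌈5616/225⌉ − ⌈5512/225⌉ = 25 − 25 = 0
n=54: ⌈(55·104)/225⌉ − ⌈(54·104)/225⌉ = ⌈5720/225⌉ − ⌈5616/225⌉ = 26 − 25 = 1
n=55: ⌈(56·104)/225⌉ − ⌈(55·104)/225⌉ = ⌈5824/225⌉ − ⌈5720/225⌉ = 26 − 26 = 0
n=56: ⌈(57·104)/225⌉ − ⌈(56·104)/225⌉ = ⌈5928/225⌉ − ⌈5824/225⌉ = 27 − 26 = 1

101010101010100101010101010010101010101001010101010100101


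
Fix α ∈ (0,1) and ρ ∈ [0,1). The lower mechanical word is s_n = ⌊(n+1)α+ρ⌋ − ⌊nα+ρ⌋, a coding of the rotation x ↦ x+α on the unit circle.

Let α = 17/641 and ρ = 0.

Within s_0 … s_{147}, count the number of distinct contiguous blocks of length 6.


t_n = ⌊(n·17)/641⌋ for n = 0 … 148:
  n=0…9: ⌊0/641⌋=0 ⌊17/641⌋=0 ⌊34/641⌋=0 ⌊51/641⌋=0 ⌊68/641⌋=0 ⌊85/641⌋=0 ⌊102/641⌋=0 ⌊119/641⌋=0 ⌊136/641⌋=0 ⌊153/641⌋=0
  n=10…19: ⌊170/641⌋=0 ⌊187/641⌋=0 ⌊204/641⌋=0 ⌊221/641⌋=0 ⌊238/641⌋=0 ⌊255/641⌋=0 ⌊272/641⌋=0 ⌊289/641⌋=0 ⌊306/641⌋=0 ⌊323/641⌋=0
  n=20…29: ⌊340/641⌋=0 ⌊357/641⌋=0 ⌊374/641⌋=0 ⌊391/641⌋=0 ⌊408/641⌋=0 ⌊425/641⌋=0 ⌊442/641⌋=0 ⌊459/641⌋=0 ⌊476/641⌋=0 ⌊493/641⌋=0
  n=30…39: ⌊510/641⌋=0 ⌊527/641⌋=0 ⌊544/641⌋=0 ⌊561/641⌋=0 ⌊578/641⌋=0 ⌊595/641⌋=0 ⌊612/641⌋=0 ⌊629/641⌋=0 ⌊646/641⌋=1 ⌊663/641⌋=1
  n=40…49: ⌊680/641⌋=1 ⌊697/641⌋=1 ⌊714/641⌋=1 ⌊731/641⌋=1 ⌊748/641⌋=1 ⌊765/641⌋=1 ⌊782/641⌋=1 ⌊799/641⌋=1 ⌊816/641⌋=1 ⌊833/641⌋=1
  n=50…59: ⌊850/641⌋=1 ⌊867/641⌋=1 ⌊884/641⌋=1 ⌊901/641⌋=1 ⌊918/641⌋=1 ⌊935/641⌋=1 ⌊952/641⌋=1 ⌊969/641⌋=1 ⌊986/641⌋=1 ⌊1003/641⌋=1
  n=60…69: ⌊1020/641⌋=1 ⌊1037/641⌋=1 ⌊1054/641⌋=1 ⌊1071/641⌋=1 ⌊1088/641⌋=1 ⌊1105/641⌋=1 ⌊1122/641⌋=1 ⌊1139/641⌋=1 ⌊1156/641⌋=1 ⌊1173/641⌋=1
  n=70…79: ⌊1190/641⌋=1 ⌊1207/641⌋=1 ⌊1224/641⌋=1 ⌊1241/641⌋=1 ⌊1258/641⌋=1 ⌊1275/641⌋=1 ⌊1292/641⌋=2 ⌊1309/641⌋=2 ⌊1326/641⌋=2 ⌊1343/641⌋=2
  n=80…89: ⌊1360/641⌋=2 ⌊1377/641⌋=2 ⌊1394/641⌋=2 ⌊1411/641⌋=2 ⌊1428/641⌋=2 ⌊1445/641⌋=2 ⌊1462/641⌋=2 ⌊1479/641⌋=2 ⌊1496/641⌋=2 ⌊1513/641⌋=2
  n=90…99: ⌊1530/641⌋=2 ⌊1547/641⌋=2 ⌊1564/641⌋=2 ⌊1581/641⌋=2 ⌊1598/641⌋=2 ⌊1615/641⌋=2 ⌊1632/641⌋=2 ⌊1649/641⌋=2 ⌊1666/641⌋=2 ⌊1683/641⌋=2
  n=100…109: ⌊1700/641⌋=2 ⌊1717/641⌋=2 ⌊1734/641⌋=2 ⌊1751/641⌋=2 ⌊1768/641⌋=2 ⌊1785/641⌋=2 ⌊1802/641⌋=2 ⌊1819/641⌋=2 ⌊1836/641⌋=2 ⌊1853/641⌋=2
  n=110…119: ⌊1870/641⌋=2 ⌊1887/641⌋=2 ⌊1904/641⌋=2 ⌊1921/641⌋=2 ⌊1938/641⌋=3 ⌊1955/641⌋=3 ⌊1972/641⌋=3 ⌊1989/641⌋=3 ⌊2006/641⌋=3 ⌊2023/641⌋=3
  n=120…129: ⌊2040/641⌋=3 ⌊2057/641⌋=3 ⌊2074/641⌋=3 ⌊2091/641⌋=3 ⌊2108/641⌋=3 ⌊2125/641⌋=3 ⌊2142/641⌋=3 ⌊2159/641⌋=3 ⌊2176/641⌋=3 ⌊2193/641⌋=3
  n=130…139: ⌊2210/641⌋=3 ⌊2227/641⌋=3 ⌊2244/641⌋=3 ⌊2261/641⌋=3 ⌊2278/641⌋=3 ⌊2295/641⌋=3 ⌊2312/641⌋=3 ⌊2329/641⌋=3 ⌊2346/641⌋=3 ⌊2363/641⌋=3
  n=140…148: ⌊2380/641⌋=3 ⌊2397/641⌋=3 ⌊2414/641⌋=3 ⌊2431/641⌋=3 ⌊2448/641⌋=3 ⌊2465/641⌋=3 ⌊2482/641⌋=3 ⌊2499/641⌋=3 ⌊2516/641⌋=3
s_n = t_(n+1) − t_n for n = 0 … 147 gives
prefix = 0000000000000000000000000000000000000100000000000000000000000000000000000001000000000000000000000000000000000000010000000000000000000000000000000000
slide a length-6 window over [0..5] … [142..147] (143 windows); first occurrence of each distinct factor:
  [  0..  5] 000000
  [ 32.. 37] 000001
  [ 33.. 38] 000010
  [ 34.. 39] 000100
  [ 35.. 40] 001000
  [ 36.. 41] 010000
  [ 37.. 42] 100000
  (the other 136 windows repeat one of these)
distinct factors: {000000, 000001, 000010, 000100, 001000, 010000, 100000}
count = 7  (Sturmian bound for length 6 is 7)

7


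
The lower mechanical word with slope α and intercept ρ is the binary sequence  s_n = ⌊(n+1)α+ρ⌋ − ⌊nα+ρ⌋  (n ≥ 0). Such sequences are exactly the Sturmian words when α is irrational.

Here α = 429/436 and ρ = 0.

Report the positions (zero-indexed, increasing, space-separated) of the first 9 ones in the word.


1 2 3 4 5 6 7 8 9

n=0: ⌊429/436⌋−⌊0/436⌋ = 0−0 = 0
n=1: ⌊858/436⌋−⌊429/436⌋ = 1−0 = 1  ← one
n=2: ⌊1287/436⌋−⌊858/436⌋ = 2−1 = 1  ← one
n=3: ⌊1716/436⌋−⌊1287/436⌋ = 3−2 = 1  ← one
n=4: ⌊2145/436⌋−⌊1716/436⌋ = 4−3 = 1  ← one
n=5: ⌊2574/436⌋−⌊2145/436⌋ = 5−4 = 1  ← one
n=6: ⌊3003/436⌋−⌊2574/436⌋ = 6−5 = 1  ← one
n=7: ⌊3432/436⌋−⌊3003/436⌋ = 7−6 = 1  ← one
n=8: ⌊3861/436⌋−⌊3432/436⌋ = 8−7 = 1  ← one
n=9: ⌊4290/436⌋−⌊3861/436⌋ = 9−8 = 1  ← one
positions of the first 9 ones: 1 2 3 4 5 6 7 8 9


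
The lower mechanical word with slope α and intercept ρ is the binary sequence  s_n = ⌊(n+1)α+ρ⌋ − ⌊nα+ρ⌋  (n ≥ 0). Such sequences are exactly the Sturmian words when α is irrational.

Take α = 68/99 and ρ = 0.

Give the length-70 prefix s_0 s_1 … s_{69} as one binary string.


n=0: ⌊(1·68)/99⌋ − ⌊(0·68)/99⌋ = ⌊68/99⌋ − ⌊0/99⌋ = 0 − 0 = 0
n=1: ⌊(2·68)/99⌋ − ⌊(1·68)/99⌋ = ⌊136/99⌋ − ⌊68/99⌋ = 1 − 0 = 1
n=2: ⌊(3·68)/99⌋ − ⌊(2·68)/99⌋ = ⌊204/99⌋ − ⌊136/99⌋ = 2 − 1 = 1
n=3: ⌊(4·68)/99⌋ − ⌊(3·68)/99⌋ = ⌊272/99⌋ − ⌊204/99⌋ = 2 − 2 = 0
n=4: ⌊(5·68)/99⌋ − ⌊(4·68)/99⌋ = ⌊340/99⌋ − ⌊272/99⌋ = 3 − 2 = 1
n=5: ⌊(6·68)/99⌋ − ⌊(5·68)/99⌋ = ⌊408/99⌋ − ⌊340/99⌋ = 4 − 3 = 1
n=6: ⌊(7·68)/99⌋ − ⌊(6·68)/99⌋ = ⌊476/99⌋ − ⌊408/99⌋ = 4 − 4 = 0
n=7: ⌊(8·68)/99⌋ − ⌊(7·68)/99⌋ = ⌊544/99⌋ − ⌊476/99⌋ = 5 − 4 = 1
n=8: ⌊(9·68)/99⌋ − ⌊(8·68)/99⌋ = ⌊612/99⌋ − ⌊544/99⌋ = 6 − 5 = 1
n=9: ⌊(10·68)/99⌋ − ⌊(9·68)/99⌋ = ⌊680/99⌋ − ⌊612/99⌋ = 6 − 6 = 0
n=10: ⌊(11·68)/99⌋ − ⌊(10·68)/99⌋ = ⌊748/99⌋ − ⌊680/99⌋ = 7 − 6 = 1
n=11: ⌊(12·68)/99⌋ − ⌊(11·68)/99⌋ = ⌊816/99⌋ − ⌊748/99⌋ = 8 − 7 = 1
n=12: ⌊(13·68)/99⌋ − ⌊(12·68)/99⌋ = ⌊884/99⌋ − ⌊816/99⌋ = 8 − 8 = 0
n=13: ⌊(14·68)/99⌋ − ⌊(13·68)/99⌋ = ⌊952/99⌋ − ⌊884/99⌋ = 9 − 8 = 1
n=14: ⌊(15·68)/99⌋ − ⌊(14·68)/99⌋ = ⌊1020/99⌋ − ⌊952/99⌋ = 10 − 9 = 1
n=15: ⌊(16·68)/99⌋ − ⌊(15·68)/99⌋ = ⌊1088/99⌋ − ⌊1020/99⌋ = 10 − 10 = 0
n=16: ⌊(17·68)/99⌋ − ⌊(16·68)/99⌋ = ⌊1156/99⌋ − ⌊1088/99⌋ = 11 − 10 = 1
n=17: ⌊(18·68)/99⌋ − ⌊(17·68)/99⌋ = ⌊1224/99⌋ − ⌊1156/99⌋ = 12 − 11 = 1
n=18: ⌊(19·68)/99⌋ − ⌊(18·68)/99⌋ = ⌊1292/99⌋ − ⌊1224/99⌋ = 13 − 12 = 1
n=19: ⌊(20·68)/99⌋ − ⌊(19·68)/99⌋ = ⌊1360/99⌋ − ⌊1292/99⌋ = 13 − 13 = 0
n=20: ⌊(21·68)/99⌋ − ⌊(20·68)/99⌋ = ⌊1428/99⌋ − ⌊1360/99⌋ = 14 − 13 = 1
n=21: ⌊(22·68)/99⌋ − ⌊(21·68)/99⌋ = ⌊1496/99⌋ − ⌊1428/99⌋ = 15 − 14 = 1
n=22: ⌊(23·68)/99⌋ − ⌊(22·68)/99⌋ = ⌊1564/99⌋ − ⌊1496/99⌋ = 15 − 15 = 0
n=23: ⌊(24·68)/99⌋ − ⌊(23·68)/99⌋ = ⌊1632/99⌋ − ⌊1564/99⌋ = 16 − 15 = 1
n=24: ⌊(25·68)/99⌋ − ⌊(24·68)/99⌋ = ⌊1700/99⌋ − ⌊1632/99⌋ = 17 − 16 = 1
n=25: ⌊(26·68)/99⌋ − ⌊(25·68)/99⌋ = ⌊1768/99⌋ − ⌊1700/99⌋ = 17 − 17 = 0
n=26: ⌊(27·68)/99⌋ − ⌊(26·68)/99⌋ = ⌊1836/99⌋ − ⌊1768/99⌋ = 18 − 17 = 1
n=27: ⌊(28·68)/99⌋ − ⌊(27·68)/99⌋ = ⌊1904/99⌋ − ⌊1836/99⌋ = 19 − 18 = 1
n=28: ⌊(29·68)/99⌋ − ⌊(28·68)/99⌋ = ⌊1972/99⌋ − ⌊1904/99⌋ = 19 − 19 = 0
n=29: ⌊(30·68)/99⌋ − ⌊(29·68)/99⌋ = ⌊2040/99⌋ − ⌊1972/99⌋ = 20 − 19 = 1
n=30: ⌊(31·68)/99⌋ − ⌊(30·68)/99⌋ = ⌊2108/99⌋ − ⌊2040/99⌋ = 21 − 20 = 1
n=31: ⌊(32·68)/99⌋ − ⌊(31·68)/99⌋ = ⌊2176/99⌋ − ⌊2108/99⌋ = 21 − 21 = 0
n=32: ⌊(33·68)/99⌋ − ⌊(32·68)/99⌋ = ⌊2244/99⌋ − ⌊2176/99⌋ = 22 − 21 = 1
n=33: ⌊(34·68)/99⌋ − ⌊(33·68)/99⌋ = ⌊2312/99⌋ − ⌊2244/99⌋ = 23 − 22 = 1
n=34: ⌊(35·68)/99⌋ − ⌊(34·68)/99⌋ = ⌊2380/99⌋ − ⌊2312/99⌋ = 24 − 23 = 1
n=35: ⌊(36·68)/99⌋ − ⌊(35·68)/99⌋ = ⌊2448/99⌋ − ⌊2380/99⌋ = 24 − 24 = 0
n=36: ⌊(37·68)/99⌋ − ⌊(36·68)/99⌋ = ⌊2516/99⌋ − ⌊2448/99⌋ = 25 − 24 = 1
n=37: ⌊(38·68)/99⌋ − ⌊(37·68)/99⌋ = ⌊2584/99⌋ − ⌊2516/99⌋ = 26 − 25 = 1
n=38: ⌊(39·68)/99⌋ − ⌊(38·68)/99⌋ = ⌊2652/99⌋ − ⌊2584/99⌋ = 26 − 26 = 0
n=39: ⌊(40·68)/99⌋ − ⌊(39·68)/99⌋ = ⌊2720/99⌋ − ⌊2652/99⌋ = 27 − 26 = 1
n=40: ⌊(41·68)/99⌋ − ⌊(40·68)/99⌋ = ⌊2788/99⌋ − ⌊2720/99⌋ = 28 − 27 = 1
n=41: ⌊(42·68)/99⌋ − ⌊(41·68)/99⌋ = ⌊2856/99⌋ − ⌊2788/99⌋ = 28 − 28 = 0
n=42: ⌊(43·68)/99⌋ − ⌊(42·68)/99⌋ = ⌊2924/99⌋ − ⌊2856/99⌋ = 29 − 28 = 1
n=43: ⌊(44·68)/99⌋ − ⌊(43·68)/99⌋ = ⌊2992/99⌋ − ⌊2924/99⌋ = 30 − 29 = 1
n=44: ⌊(45·68)/99⌋ − ⌊(44·68)/99⌋ = ⌊3060/99⌋ − ⌊2992/99⌋ = 30 − 30 = 0
n=45: ⌊(46·68)/99⌋ − ⌊(45·68)/99⌋ = ⌊3128/99⌋ − ⌊3060/99⌋ = 31 − 30 = 1
n=46: ⌊(47·68)/99⌋ − ⌊(46·68)/99⌋ = ⌊3196/99⌋ − ⌊3128/99⌋ = 32 − 31 = 1
n=47: ⌊(48·68)/99⌋ − ⌊(47·68)/99⌋ = ⌊3264/99⌋ − ⌊3196/99⌋ = 32 − 32 = 0
n=48: ⌊(49·68)/99⌋ − ⌊(48·68)/99⌋ = ⌊3332/99⌋ − ⌊3264/99⌋ = 33 − 32 = 1
n=49: ⌊(50·68)/99⌋ − ⌊(49·68)/99⌋ = ⌊3400/99⌋ − ⌊3332/99⌋ = 34 − 33 = 1
n=50: ⌊(51·68)/99⌋ − ⌊(50·68)/99⌋ = ⌊3468/99⌋ − ⌊3400/99⌋ = 35 − 34 = 1
n=51: ⌊(52·68)/99⌋ − ⌊(51·68)/99⌋ = ⌊3536/99⌋ − ⌊3468/99⌋ = 35 − 35 = 0
n=52: ⌊(53·68)/99⌋ − ⌊(52·68)/99⌋ = ⌊3604/99⌋ − ⌊3536/99⌋ = 36 − 35 = 1
n=53: ⌊(54·68)/99⌋ − ⌊(53·68)/99⌋ = ⌊3672/99⌋ − ⌊3604/99⌋ = 37 − 36 = 1
n=54: ⌊(55·68)/99⌋ − ⌊(54·68)/99⌋ = ⌊3740/99⌋ − ⌊3672/99⌋ = 37 − 37 = 0
n=55: ⌊(56·68)/99⌋ − ⌊(55·68)/99⌋ = ⌊3808/99⌋ − ⌊3740/99⌋ = 38 − 37 = 1
n=56: ⌊(57·68)/99⌋ − ⌊(56·68)/99⌋ = ⌊3876/99⌋ − ⌊3808/99⌋ = 39 − 38 = 1
n=57: ⌊(58·68)/99⌋ − ⌊(57·68)/99⌋ = ⌊3944/99⌋ − ⌊3876/99⌋ = 39 − 39 = 0
n=58: ⌊(59·68)/99⌋ − ⌊(58·68)/99⌋ = ⌊4012/99⌋ − ⌊3944/99⌋ = 40 − 39 = 1
n=59: ⌊(60·68)/99⌋ − ⌊(59·68)/99⌋ = ⌊4080/99⌋ − ⌊4012/99⌋ = 41 − 40 = 1
n=60: ⌊(61·68)/99⌋ − ⌊(60·68)/99⌋ = ⌊4148/99⌋ − ⌊4080/99⌋ = 41 − 41 = 0
n=61: ⌊(62·68)/99⌋ − ⌊(61·68)/99⌋ = ⌊4216/99⌋ − ⌊4148/99⌋ = 42 − 41 = 1
n=62: ⌊(63·68)/99⌋ − ⌊(62·68)/99⌋ = ⌊4284/99⌋ − ⌊4216/99⌋ = 43 − 42 = 1
n=63: ⌊(64·68)/99⌋ − ⌊(63·68)/99⌋ = ⌊4352/99⌋ − ⌊4284/99⌋ = 43 − 43 = 0
n=64: ⌊(65·68)/99⌋ − ⌊(64·68)/99⌋ = ⌊4420/99⌋ − ⌊4352/99⌋ = 44 − 43 = 1
n=65: ⌊(66·68)/99⌋ − ⌊(65·68)/99⌋ = ⌊4488/99⌋ − ⌊4420/99⌋ = 45 − 44 = 1
n=66: ⌊(67·68)/99⌋ − ⌊(66·68)/99⌋ = ⌊4556/99⌋ − ⌊4488/99⌋ = 46 − 45 = 1
n=67: ⌊(68·68)/99⌋ − ⌊(67·68)/99⌋ = ⌊4624/99⌋ − ⌊4556/99⌋ = 46 − 46 = 0
n=68: ⌊(69·68)/99⌋ − ⌊(68·68)/99⌋ = ⌊4692/99⌋ − ⌊4624/99⌋ = 47 − 46 = 1
n=69: ⌊(70·68)/99⌋ − ⌊(69·68)/99⌋ = ⌊4760/99⌋ − ⌊4692/99⌋ = 48 − 47 = 1

0110110110110110111011011011011011101101101101101110110110110110111011


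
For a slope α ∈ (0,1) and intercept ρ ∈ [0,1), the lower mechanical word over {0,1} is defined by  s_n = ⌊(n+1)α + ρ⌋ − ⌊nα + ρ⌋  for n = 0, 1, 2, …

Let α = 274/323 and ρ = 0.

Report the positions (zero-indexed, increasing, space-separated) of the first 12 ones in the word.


1 2 3 4 5 7 8 9 10 11 12 14

n=0: ⌊274/323⌋−⌊0/323⌋ = 0−0 = 0
n=1: ⌊548/323⌋−⌊274/323⌋ = 1−0 = 1  ← one
n=2: ⌊822/323⌋−⌊548/323⌋ = 2−1 = 1  ← one
n=3: ⌊1096/323⌋−⌊822/323⌋ = 3−2 = 1  ← one
n=4: ⌊1370/323⌋−⌊1096/323⌋ = 4−3 = 1  ← one
n=5: ⌊1644/323⌋−⌊1370/323⌋ = 5−4 = 1  ← one
n=6: ⌊1918/323⌋−⌊1644/323⌋ = 5−5 = 0
n=7: ⌊2192/323⌋−⌊1918/323⌋ = 6−5 = 1  ← one
n=8: ⌊2466/323⌋−⌊2192/323⌋ = 7−6 = 1  ← one
n=9: ⌊2740/323⌋−⌊2466/323⌋ = 8−7 = 1  ← one
n=10: ⌊3014/323⌋−⌊2740/323⌋ = 9−8 = 1  ← one
n=11: ⌊3288/323⌋−⌊3014/323⌋ = 10−9 = 1  ← one
n=12: ⌊3562/323⌋−⌊3288/323⌋ = 11−10 = 1  ← one
n=13: ⌊3836/323⌋−⌊3562/323⌋ = 11−11 = 0
n=14: ⌊4110/323⌋−⌊3836/323⌋ = 12−11 = 1  ← one
positions of the first 12 ones: 1 2 3 4 5 7 8 9 10 11 12 14


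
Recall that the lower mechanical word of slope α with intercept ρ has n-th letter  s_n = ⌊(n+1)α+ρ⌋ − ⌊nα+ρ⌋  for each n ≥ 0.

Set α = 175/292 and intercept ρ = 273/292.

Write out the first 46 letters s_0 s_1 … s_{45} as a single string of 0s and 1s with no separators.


n=0: ⌊(1·175+273)/292⌋ − ⌊(0·175+273)/292⌋ = ⌊448/292⌋ − ⌊273/292⌋ = 1 − 0 = 1
n=1: ⌊(2·175+273)/292⌋ − ⌊(1·175+273)/292⌋ = ⌊623/292⌋ − ⌊448/292⌋ = 2 − 1 = 1
n=2: ⌊(3·175+273)/292⌋ − ⌊(2·175+273)/292⌋ = ⌊798/292⌋ − ⌊623/292⌋ = 2 − 2 = 0
n=3: ⌊(4·175+273)/292⌋ − ⌊(3·175+273)/292⌋ = ⌊973/292⌋ − ⌊798/292⌋ = 3 − 2 = 1
n=4: ⌊(5·175+273)/292⌋ − ⌊(4·175+273)/292⌋ = ⌊1148/292⌋ − ⌊973/292⌋ = 3 − 3 = 0
n=5: ⌊(6·175+273)/292⌋ − ⌊(5·175+273)/292⌋ = ⌊1323/292⌋ − ⌊1148/292⌋ = 4 − 3 = 1
n=6: ⌊(7·175+273)/292⌋ − ⌊(6·175+273)/292⌋ = ⌊1498/292⌋ − ⌊1323/292⌋ = 5 − 4 = 1
n=7: ⌊(8·175+273)/292⌋ − ⌊(7·175+273)/292⌋ = ⌊1673/292⌋ − ⌊1498/292⌋ = 5 − 5 = 0
n=8: ⌊(9·175+273)/292⌋ − ⌊(8·175+273)/292⌋ = ⌊1848/292⌋ − ⌊1673/292⌋ = 6 − 5 = 1
n=9: ⌊(10·175+273)/292⌋ − ⌊(9·175+273)/292⌋ = ⌊2023/292⌋ − ⌊1848/292⌋ = 6 − 6 = 0
n=10: ⌊(11·175+273)/292⌋ − ⌊(10·175+273)/292⌋ = ⌊2198/292⌋ − ⌊2023/292⌋ = 7 − 6 = 1
n=11: ⌊(12·175+273)/292⌋ − ⌊(11·175+273)/292⌋ = ⌊2373/292⌋ − ⌊2198/292⌋ = 8 − 7 = 1
n=12: ⌊(13·175+273)/292⌋ − ⌊(12·175+273)/292⌋ = ⌊2548/292⌋ − ⌊2373/292⌋ = 8 − 8 = 0
n=13: ⌊(14·175+273)/292⌋ − ⌊(13·175+273)/292⌋ = ⌊2723/292⌋ − ⌊2548/292⌋ = 9 − 8 = 1
n=14: ⌊(15·175+273)/292⌋ − ⌊(14·175+273)/292⌋ = ⌊2898/292⌋ − ⌊2723/292⌋ = 9 − 9 = 0
n=15: ⌊(16·175+273)/292⌋ − ⌊(15·175+273)/292⌋ = ⌊3073/292⌋ − ⌊2898/292⌋ = 10 − 9 = 1
n=16: ⌊(17·175+273)/292⌋ − ⌊(16·175+273)/292⌋ = ⌊3248/292⌋ − ⌊3073/292⌋ = 11 − 10 = 1
n=17: ⌊(18·175+273)/292⌋ − ⌊(17·175+273)/292⌋ = ⌊3423/292⌋ − ⌊3248/292⌋ = 11 − 11 = 0
n=18: ⌊(19·175+273)/292⌋ − ⌊(18·175+273)/292⌋ = ⌊3598/292⌋ − ⌊3423/292⌋ = 12 − 11 = 1
n=19: ⌊(20·175+273)/292⌋ − ⌊(19·175+273)/292⌋ = ⌊3773/292⌋ − ⌊3598/292⌋ = 12 − 12 = 0
n=20: ⌊(21·175+273)/292⌋ − ⌊(20·175+273)/292⌋ = ⌊3948/292⌋ − ⌊3773/292⌋ = 13 − 12 = 1
n=21: ⌊(22·175+273)/292⌋ − ⌊(21·175+273)/292⌋ = ⌊4123/292⌋ − ⌊3948/292⌋ = 14 − 13 = 1
n=22: ⌊(23·175+273)/292⌋ − ⌊(22·175+273)/292⌋ = ⌊4298/292⌋ − ⌊4123/292⌋ = 14 − 14 = 0
n=23: ⌊(24·175+273)/292⌋ − ⌊(23·175+273)/292⌋ = ⌊4473/292⌋ − ⌊4298/292⌋ = 15 − 14 = 1
n=24: ⌊(25·175+273)/292⌋ − ⌊(24·175+273)/292⌋ = ⌊4648/292⌋ − ⌊4473/292⌋ = 15 − 15 = 0
n=25: ⌊(26·175+273)/292⌋ − ⌊(25·175+273)/292⌋ = ⌊4823/292⌋ − ⌊4648/292⌋ = 16 − 15 = 1
n=26: ⌊(27·175+273)/292⌋ − ⌊(26·175+273)/292⌋ = ⌊4998/292⌋ − ⌊4823/292⌋ = 17 − 16 = 1
n=27: ⌊(28·175+273)/292⌋ − ⌊(27·175+273)/292⌋ = ⌊5173/292⌋ − ⌊4998/292⌋ = 17 − 17 = 0
n=28: ⌊(29·175+273)/292⌋ − ⌊(28·175+273)/292⌋ = ⌊5348/292⌋ − ⌊5173/292⌋ = 18 − 17 = 1
n=29: ⌊(30·175+273)/292⌋ − ⌊(29·175+273)/292⌋ = ⌊5523/292⌋ − ⌊5348/292⌋ = 18 − 18 = 0
n=30: ⌊(31·175+273)/292⌋ − ⌊(30·175+273)/292⌋ = ⌊5698/292⌋ − ⌊5523/292⌋ = 19 − 18 = 1
n=31: ⌊(32·175+273)/292⌋ − ⌊(31·175+273)/292⌋ = ⌊5873/292⌋ − ⌊5698/292⌋ = 20 − 19 = 1
n=32: ⌊(33·175+273)/292⌋ − ⌊(32·175+273)/292⌋ = ⌊6048/292⌋ − ⌊5873/292⌋ = 20 − 20 = 0
n=33: ⌊(34·175+273)/292⌋ − ⌊(33·175+273)/292⌋ = ⌊6223/292⌋ − ⌊6048/292⌋ = 21 − 20 = 1
n=34: ⌊(35·175+273)/292⌋ − ⌊(34·175+273)/292⌋ = ⌊6398/292⌋ − ⌊6223/292⌋ = 21 − 21 = 0
n=35: ⌊(36·175+273)/292⌋ − ⌊(35·175+273)/292⌋ = ⌊6573/292⌋ − ⌊6398/292⌋ = 22 − 21 = 1
n=36: ⌊(37·175+273)/292⌋ − ⌊(36·175+273)/292⌋ = ⌊6748/292⌋ − ⌊6573/292⌋ = 23 − 22 = 1
n=37: ⌊(38·175+273)/292⌋ − ⌊(37·175+273)/292⌋ = ⌊6923/292⌋ − ⌊6748/292⌋ = 23 − 23 = 0
n=38: ⌊(39·175+273)/292⌋ − ⌊(38·175+273)/292⌋ = ⌊7098/292⌋ − ⌊6923/292⌋ = 24 − 23 = 1
n=39: ⌊(40·175+273)/292⌋ − ⌊(39·175+273)/292⌋ = ⌊7273/292⌋ − ⌊7098/292⌋ = 24 − 24 = 0
n=40: ⌊(41·175+273)/292⌋ − ⌊(40·175+273)/292⌋ = ⌊7448/292⌋ − ⌊7273/292⌋ = 25 − 24 = 1
n=41: ⌊(42·175+273)/292⌋ − ⌊(41·175+273)/292⌋ = ⌊7623/292⌋ − ⌊7448/292⌋ = 26 − 25 = 1
n=42: ⌊(43·175+273)/292⌋ − ⌊(42·175+273)/292⌋ = ⌊7798/292⌋ − ⌊7623/292⌋ = 26 − 26 = 0
n=43: ⌊(44·175+273)/292⌋ − ⌊(43·175+273)/292⌋ = ⌊7973/292⌋ − ⌊7798/292⌋ = 27 − 26 = 1
n=44: ⌊(45·175+273)/292⌋ − ⌊(44·175+273)/292⌋ = ⌊8148/292⌋ − ⌊7973/292⌋ = 27 − 27 = 0
n=45: ⌊(46·175+273)/292⌋ − ⌊(45·175+273)/292⌋ = ⌊8323/292⌋ − ⌊8148/292⌋ = 28 − 27 = 1

1101011010110101101011010110101101011010110101


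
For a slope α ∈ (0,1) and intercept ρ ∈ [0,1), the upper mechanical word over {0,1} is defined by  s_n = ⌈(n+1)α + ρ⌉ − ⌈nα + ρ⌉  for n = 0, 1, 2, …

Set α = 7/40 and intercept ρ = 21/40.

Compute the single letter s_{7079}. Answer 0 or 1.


(n+1)α + ρ = (7080·7 + 21) / 40 = 49581/40
nα + ρ     = (7079·7 + 21) / 40 = 49574/40
⌈49581/40⌉ = 1240,  ⌈49574/40⌉ = 1240
s_{7079} = 1240 − 1240 = 0

0


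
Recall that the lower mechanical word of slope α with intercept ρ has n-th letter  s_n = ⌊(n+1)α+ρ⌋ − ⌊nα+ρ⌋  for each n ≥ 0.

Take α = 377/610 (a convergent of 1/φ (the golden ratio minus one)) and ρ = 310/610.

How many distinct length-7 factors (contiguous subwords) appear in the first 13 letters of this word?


t_n = ⌊(n·377+310)/610⌋ for n = 0 … 13:
  n=0…9: ⌊310/610⌋=0 ⌊687/610⌋=1 ⌊1064/610⌋=1 ⌊1441/610⌋=2 ⌊1818/610⌋=2 ⌊2195/610⌋=3 ⌊2572/610⌋=4 ⌊2949/610⌋=4 ⌊3326/610⌋=5 ⌊3703/610⌋=6
  n=10…13: ⌊4080/610⌋=6 ⌊4457/610⌋=7 ⌊4834/610⌋=7 ⌊5211/610⌋=8
s_n = t_(n+1) − t_n for n = 0 … 12 gives
prefix = 1010110110101
slide a length-7 window over [0..6] … [6..12] (7 windows); first occurrence of each distinct factor:
  [  0..  6] 1010110
  [  1..  7] 0101101
  [  2..  8] 1011011
  [  3..  9] 0110110
  [  4.. 10] 1101101
  [  5.. 11] 1011010
  [  6.. 12] 0110101
distinct factors: {0101101, 0110101, 0110110, 1010110, 1011010, 1011011, 1101101}
count = 7  (Sturmian bound for length 7 is 8)

7


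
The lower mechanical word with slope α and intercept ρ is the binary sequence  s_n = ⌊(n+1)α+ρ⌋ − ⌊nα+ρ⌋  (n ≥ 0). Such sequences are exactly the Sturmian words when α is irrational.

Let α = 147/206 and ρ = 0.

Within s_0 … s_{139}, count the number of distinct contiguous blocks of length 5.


6

t_n = ⌊(n·147)/206⌋ for n = 0 … 140:
  n=0…9: ⌊0/206⌋=0 ⌊147/206⌋=0 ⌊294/206⌋=1 ⌊441/206⌋=2 ⌊588/206⌋=2 ⌊735/206⌋=3 ⌊882/206⌋=4 ⌊1029/206⌋=4 ⌊1176/206⌋=5 ⌊1323/206⌋=6
  n=10…19: ⌊1470/206⌋=7 ⌊1617/206⌋=7 ⌊1764/206⌋=8 ⌊1911/206⌋=9 ⌊2058/206⌋=9 ⌊2205/206⌋=10 ⌊2352/206⌋=11 ⌊2499/206⌋=12 ⌊2646/206⌋=12 ⌊2793/206⌋=13
  n=20…29: ⌊2940/206⌋=14 ⌊3087/206⌋=14 ⌊3234/206⌋=15 ⌊3381/206⌋=16 ⌊3528/206⌋=17 ⌊3675/206⌋=17 ⌊3822/206⌋=18 ⌊3969/206⌋=19 ⌊4116/206⌋=19 ⌊4263/206⌋=20
  n=30…39: ⌊4410/206⌋=21 ⌊4557/206⌋=22 ⌊4704/206⌋=22 ⌊4851/206⌋=23 ⌊4998/206⌋=24 ⌊5145/206⌋=24 ⌊5292/206⌋=25 ⌊5439/206⌋=26 ⌊5586/206⌋=27 ⌊5733/206⌋=27
  n=40…49: ⌊5880/206⌋=28 ⌊6027/206⌋=29 ⌊6174/206⌋=29 ⌊6321/206⌋=30 ⌊6468/206⌋=31 ⌊6615/206⌋=32 ⌊6762/206⌋=32 ⌊6909/206⌋=33 ⌊7056/206⌋=34 ⌊7203/206⌋=34
  n=50…59: ⌊7350/206⌋=35 ⌊7497/206⌋=36 ⌊7644/206⌋=37 ⌊7791/206⌋=37 ⌊7938/206⌋=38 ⌊8085/206⌋=39 ⌊8232/206⌋=39 ⌊8379/206⌋=40 ⌊8526/206⌋=41 ⌊8673/206⌋=42
  n=60…69: ⌊8820/206⌋=42 ⌊8967/206⌋=43 ⌊9114/206⌋=44 ⌊9261/206⌋=44 ⌊9408/206⌋=45 ⌊9555/206⌋=46 ⌊9702/206⌋=47 ⌊9849/206⌋=47 ⌊9996/206⌋=48 ⌊10143/206⌋=49
  n=70…79: ⌊10290/206⌋=49 ⌊10437/206⌋=50 ⌊10584/206⌋=51 ⌊10731/206⌋=52 ⌊10878/206⌋=52 ⌊11025/206⌋=53 ⌊11172/206⌋=54 ⌊11319/206⌋=54 ⌊11466/206⌋=55 ⌊11613/206⌋=56
  n=80…89: ⌊11760/206⌋=57 ⌊11907/206⌋=57 ⌊12054/206⌋=58 ⌊12201/206⌋=59 ⌊12348/206⌋=59 ⌊12495/206⌋=60 ⌊12642/206⌋=61 ⌊12789/206⌋=62 ⌊12936/206⌋=62 ⌊13083/206⌋=63
  n=90…99: ⌊13230/206⌋=64 ⌊13377/206⌋=64 ⌊13524/206⌋=65 ⌊13671/206⌋=66 ⌊13818/206⌋=67 ⌊13965/206⌋=67 ⌊14112/206⌋=68 ⌊14259/206⌋=69 ⌊14406/206⌋=69 ⌊14553/206⌋=70
  n=100…109: ⌊14700/206⌋=71 ⌊14847/206⌋=72 ⌊14994/206⌋=72 ⌊15141/206⌋=73 ⌊15288/206⌋=74 ⌊15435/206⌋=74 ⌊15582/206⌋=75 ⌊15729/206⌋=76 ⌊15876/206⌋=77 ⌊16023/206⌋=77
  n=110…119: ⌊16170/206⌋=78 ⌊16317/206⌋=79 ⌊16464/206⌋=79 ⌊16611/206⌋=80 ⌊16758/206⌋=81 ⌊16905/206⌋=82 ⌊17052/206⌋=82 ⌊17199/206⌋=83 ⌊17346/206⌋=84 ⌊17493/206⌋=84
  n=120…129: ⌊17640/206⌋=85 ⌊17787/206⌋=86 ⌊17934/206⌋=87 ⌊18081/206⌋=87 ⌊18228/206⌋=88 ⌊18375/206⌋=89 ⌊18522/206⌋=89 ⌊18669/206⌋=90 ⌊18816/206⌋=91 ⌊18963/206⌋=92
  n=130…139: ⌊19110/206⌋=92 ⌊19257/206⌋=93 ⌊19404/206⌋=94 ⌊19551/206⌋=94 ⌊19698/206⌋=95 ⌊19845/206⌋=96 ⌊19992/206⌋=97 ⌊20139/206⌋=97 ⌊20286/206⌋=98 ⌊20433/206⌋=99
  n=140: ⌊20580/206⌋=99
s_n = t_(n+1) − t_n for n = 0 … 139 gives
prefix = 01101101110110111011011101101110110111011011101101110110111011011101101110110111011011101101110110111011011101101110110111011011101101110110
slide a length-5 window over [0..4] … [135..139] (136 windows); first occurrence of each distinct factor:
  [  0..  4] 01101
  [  1..  5] 11011
  [  2..  6] 10110
  [  5..  9] 10111
  [  6.. 10] 01110
  [  7.. 11] 11101
  (the other 130 windows repeat one of these)
distinct factors: {01101, 01110, 10110, 10111, 11011, 11101}
count = 6  (Sturmian bound for length 5 is 6)


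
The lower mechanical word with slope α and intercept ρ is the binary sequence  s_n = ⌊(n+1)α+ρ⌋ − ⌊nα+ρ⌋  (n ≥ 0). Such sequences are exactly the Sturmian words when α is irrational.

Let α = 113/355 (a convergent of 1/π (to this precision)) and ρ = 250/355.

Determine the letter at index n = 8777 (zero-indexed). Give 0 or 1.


(n+1)α + ρ = (8778·113 + 250) / 355 = 992164/355
nα + ρ     = (8777·113 + 250) / 355 = 992051/355
⌊992164/355⌋ = 2794,  ⌊992051/355⌋ = 2794
s_{8777} = 2794 − 2794 = 0

0


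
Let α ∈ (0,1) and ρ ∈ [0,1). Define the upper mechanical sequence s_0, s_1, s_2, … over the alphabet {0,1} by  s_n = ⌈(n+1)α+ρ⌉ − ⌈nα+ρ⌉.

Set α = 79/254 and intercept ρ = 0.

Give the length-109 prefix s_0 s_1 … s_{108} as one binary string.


n=0: ⌈(1·79)/254⌉ − ⌈(0·79)/254⌉ = ⌈79/254⌉ − ⌈0/254⌉ = 1 − 0 = 1
n=1: ⌈(2·79)/254⌉ − ⌈(1·79)/254⌉ = ⌈158/254⌉ − ⌈79/254⌉ = 1 − 1 = 0
n=2: ⌈(3·79)/254⌉ − ⌈(2·79)/254⌉ = ⌈237/254⌉ − ⌈158/254⌉ = 1 − 1 = 0
n=3: ⌈(4·79)/254⌉ − ⌈(3·79)/254⌉ = ⌈316/254⌉ − ⌈237/254⌉ = 2 − 1 = 1
n=4: ⌈(5·79)/254⌉ − ⌈(4·79)/254⌉ = ⌈395/254⌉ − ⌈316/254⌉ = 2 − 2 = 0
n=5: ⌈(6·79)/254⌉ − ⌈(5·79)/254⌉ = ⌈474/254⌉ − ⌈395/254⌉ = 2 − 2 = 0
n=6: ⌈(7·79)/254⌉ − ⌈(6·79)/254⌉ = ⌈553/254⌉ − ⌈474/254⌉ = 3 − 2 = 1
n=7: ⌈(8·79)/254⌉ − ⌈(7·79)/254⌉ = ⌈632/254⌉ − ⌈553/254⌉ = 3 − 3 = 0
n=8: ⌈(9·79)/254⌉ − ⌈(8·79)/254⌉ = ⌈711/254⌉ − ⌈632/254⌉ = 3 − 3 = 0
n=9: ⌈(10·79)/254⌉ − ⌈(9·79)/254⌉ = ⌈790/254⌉ − ⌈711/254⌉ = 4 − 3 = 1
n=10: ⌈(11·79)/254⌉ − ⌈(10·79)/254⌉ = ⌈869/254⌉ − ⌈790/254⌉ = 4 − 4 = 0
n=11: ⌈(12·79)/254⌉ − ⌈(11·79)/254⌉ = ⌈948/254⌉ − ⌈869/254⌉ = 4 − 4 = 0
n=12: ⌈(13·79)/254⌉ − ⌈(12·79)/254⌉ = ⌈1027/254⌉ − ⌈948/254⌉ = 5 − 4 = 1
n=13: ⌈(14·79)/254⌉ − ⌈(13·79)/254⌉ = ⌈1106/254⌉ − ⌈1027/254⌉ = 5 − 5 = 0
n=14: ⌈(15·79)/254⌉ − ⌈(14·79)/254⌉ = ⌈1185/254⌉ − ⌈1106/254⌉ = 5 − 5 = 0
n=15: ⌈(16·79)/254⌉ − ⌈(15·79)/254⌉ = ⌈1264/254⌉ − ⌈1185/254⌉ = 5 − 5 = 0
n=16: ⌈(17·79)/254⌉ − ⌈(16·79)/254⌉ = ⌈1343/254⌉ − ⌈1264/254⌉ = 6 − 5 = 1
n=17: ⌈(18·79)/254⌉ − ⌈(17·79)/254⌉ = ⌈1422/254⌉ − ⌈1343/254⌉ = 6 − 6 = 0
n=18: ⌈(19·79)/254⌉ − ⌈(18·79)/254⌉ = ⌈1501/254⌉ − ⌈1422/254⌉ = 6 − 6 = 0
n=19: ⌈(20·79)/254⌉ − ⌈(19·79)/254⌉ = ⌈1580/254⌉ − ⌈1501/254⌉ = 7 − 6 = 1
n=20: ⌈(21·79)/254⌉ − ⌈(20·79)/254⌉ = ⌈1659/254⌉ − ⌈1580/254⌉ = 7 − 7 = 0
n=21: ⌈(22·79)/254⌉ − ⌈(21·79)/254⌉ = ⌈1738/254⌉ − ⌈1659/254⌉ = 7 − 7 = 0
n=22: ⌈(23·79)/254⌉ − ⌈(22·79)/254⌉ = ⌈1817/254⌉ − ⌈1738/254⌉ = 8 − 7 = 1
n=23: ⌈(24·79)/254⌉ − ⌈(23·79)/254⌉ = ⌈1896/254⌉ − ⌈1817/254⌉ = 8 − 8 = 0
n=24: ⌈(25·79)/254⌉ − ⌈(24·79)/254⌉ = ⌈1975/254⌉ − ⌈1896/254⌉ = 8 − 8 = 0
n=25: ⌈(26·79)/254⌉ − ⌈(25·79)/254⌉ = ⌈2054/254⌉ − ⌈1975/254⌉ = 9 − 8 = 1
n=26: ⌈(27·79)/254⌉ − ⌈(26·79)/254⌉ = ⌈2133/254⌉ − ⌈2054/254⌉ = 9 − 9 = 0
n=27: ⌈(28·79)/254⌉ − ⌈(27·79)/254⌉ = ⌈2212/254⌉ − ⌈2133/254⌉ = 9 − 9 = 0
n=28: ⌈(29·79)/254⌉ − ⌈(28·79)/254⌉ = ⌈2291/254⌉ − ⌈2212/254⌉ = 10 − 9 = 1
n=29: ⌈(30·79)/254⌉ − ⌈(29·79)/254⌉ = ⌈2370/254⌉ − ⌈2291/254⌉ = 10 − 10 = 0
n=30: ⌈(31·79)/254⌉ − ⌈(30·79)/254⌉ = ⌈2449/254⌉ − ⌈2370/254⌉ = 10 − 10 = 0
n=31: ⌈(32·79)/254⌉ − ⌈(31·79)/254⌉ = ⌈2528/254⌉ − ⌈2449/254⌉ = 10 − 10 = 0
n=32: ⌈(33·79)/254⌉ − ⌈(32·79)/254⌉ = ⌈2607/254⌉ − ⌈2528/254⌉ = 11 − 10 = 1
n=33: ⌈(34·79)/254⌉ − ⌈(33·79)/254⌉ = ⌈2686/254⌉ − ⌈2607/254⌉ = 11 − 11 = 0
n=34: ⌈(35·79)/254⌉ − ⌈(34·79)/254⌉ = ⌈2765/254⌉ − ⌈2686/254⌉ = 11 − 11 = 0
n=35: ⌈(36·79)/254⌉ − ⌈(35·79)/254⌉ = ⌈2844/254⌉ − ⌈2765/254⌉ = 12 − 11 = 1
n=36: ⌈(37·79)/254⌉ − ⌈(36·79)/254⌉ = ⌈2923/254⌉ − ⌈2844/254⌉ = 12 − 12 = 0
n=37: ⌈(38·79)/254⌉ − ⌈(37·79)/254⌉ = ⌈3002/254⌉ − ⌈2923/254⌉ = 12 − 12 = 0
n=38: ⌈(39·79)/254⌉ − ⌈(38·79)/254⌉ = ⌈3081/254⌉ − ⌈3002/254⌉ = 13 − 12 = 1
n=39: ⌈(40·79)/254⌉ − ⌈(39·79)/254⌉ = ⌈3160/254⌉ − ⌈3081/254⌉ = 13 − 13 = 0
n=40: ⌈(41·79)/254⌉ − ⌈(40·79)/254⌉ = ⌈3239/254⌉ − ⌈3160/254⌉ = 13 − 13 = 0
n=41: ⌈(42·79)/254⌉ − ⌈(41·79)/254⌉ = ⌈3318/254⌉ − ⌈3239/254⌉ = 14 − 13 = 1
n=42: ⌈(43·79)/254⌉ − ⌈(42·79)/254⌉ = ⌈3397/254⌉ − ⌈3318/254⌉ = 14 − 14 = 0
n=43: ⌈(44·79)/254⌉ − ⌈(43·79)/254⌉ = ⌈3476/254⌉ − ⌈3397/254⌉ = 14 − 14 = 0
n=44: ⌈(45·79)/254⌉ − ⌈(44·79)/254⌉ = ⌈3555/254⌉ − ⌈3476/254⌉ = 14 − 14 = 0
n=45: ⌈(46·79)/254⌉ − ⌈(45·79)/254⌉ = ⌈3634/254⌉ − ⌈3555/254⌉ = 15 − 14 = 1
n=46: ⌈(47·79)/254⌉ − ⌈(46·79)/254⌉ = ⌈3713/254⌉ − ⌈3634/254⌉ = 15 − 15 = 0
n=47: ⌈(48·79)/254⌉ − ⌈(47·79)/254⌉ = ⌈3792/254⌉ − ⌈3713/254⌉ = 15 − 15 = 0
n=48: ⌈(49·79)/254⌉ − ⌈(48·79)/254⌉ = ⌈3871/254⌉ − ⌈3792/254⌉ = 16 − 15 = 1
n=49: ⌈(50·79)/254⌉ − ⌈(49·79)/254⌉ = ⌈3950/254⌉ − ⌈3871/254⌉ = 16 − 16 = 0
n=50: ⌈(51·79)/254⌉ − ⌈(50·79)/254⌉ = ⌈4029/254⌉ − ⌈3950/254⌉ = 16 − 16 = 0
n=51: ⌈(52·79)/254⌉ − ⌈(51·79)/254⌉ = ⌈4108/254⌉ − ⌈4029/254⌉ = 17 − 16 = 1
n=52: ⌈(53·79)/254⌉ − ⌈(52·79)/254⌉ = ⌈4187/254⌉ − ⌈4108/254⌉ = 17 − 17 = 0
n=53: ⌈(54·79)/254⌉ − ⌈(53·79)/254⌉ = ⌈4266/254⌉ − ⌈4187/254⌉ = 17 − 17 = 0
n=54: ⌈(55·79)/254⌉ − ⌈(54·79)/254⌉ = ⌈4345/254⌉ − ⌈4266/254⌉ = 18 − 17 = 1
n=55: ⌈(56·79)/254⌉ − ⌈(55·79)/254⌉ = ⌈4424/254⌉ − ⌈4345/254⌉ = 18 − 18 = 0
n=56: ⌈(57·79)/254⌉ − ⌈(56·79)/254⌉ = ⌈4503/254⌉ − ⌈4424/254⌉ = 18 − 18 = 0
n=57: ⌈(58·79)/254⌉ − ⌈(57·79)/254⌉ = ⌈4582/254⌉ − ⌈4503/254⌉ = 19 − 18 = 1
n=58: ⌈(59·79)/254⌉ − ⌈(58·79)/254⌉ = ⌈4661/254⌉ − ⌈4582/254⌉ = 19 − 19 = 0
n=59: ⌈(60·79)/254⌉ − ⌈(59·79)/254⌉ = ⌈4740/254⌉ − ⌈4661/254⌉ = 19 − 19 = 0
n=60: ⌈(61·79)/254⌉ − ⌈(60·79)/254⌉ = ⌈4819/254⌉ − ⌈4740/254⌉ = 19 − 19 = 0
n=61: ⌈(62·79)/254⌉ − ⌈(61·79)/254⌉ = ⌈4898/254⌉ − ⌈4819/254⌉ = 20 − 19 = 1
n=62: ⌈(63·79)/254⌉ − ⌈(62·79)/254⌉ = ⌈4977/254⌉ − ⌈4898/254⌉ = 20 − 20 = 0
n=63: ⌈(64·79)/254⌉ − ⌈(63·79)/254⌉ = ⌈5056/254⌉ − ⌈4977/254⌉ = 20 − 20 = 0
n=64: ⌈(65·79)/254⌉ − ⌈(64·79)/254⌉ = ⌈5135/254⌉ − ⌈5056/254⌉ = 21 − 20 = 1
n=65: ⌈(66·79)/254⌉ − ⌈(65·79)/254⌉ = ⌈5214/254⌉ − ⌈5135/254⌉ = 21 − 21 = 0
n=66: ⌈(67·79)/254⌉ − ⌈(66·79)/254⌉ = ⌈5293/254⌉ − ⌈5214/254⌉ = 21 − 21 = 0
n=67: ⌈(68·79)/254⌉ − ⌈(67·79)/254⌉ = ⌈5372/254⌉ − ⌈5293/254⌉ = 22 − 21 = 1
n=68: ⌈(69·79)/254⌉ − ⌈(68·79)/254⌉ = ⌈5451/254⌉ − ⌈5372/254⌉ = 22 − 22 = 0
n=69: ⌈(70·79)/254⌉ − ⌈(69·79)/254⌉ = ⌈5530/254⌉ − ⌈5451/254⌉ = 22 − 22 = 0
n=70: ⌈(71·79)/254⌉ − ⌈(70·79)/254⌉ = ⌈5609/254⌉ − ⌈5530/254⌉ = 23 − 22 = 1
n=71: ⌈(72·79)/254⌉ − ⌈(71·79)/254⌉ = ⌈5688/254⌉ − ⌈5609/254⌉ = 23 − 23 = 0
n=72: ⌈(73·79)/254⌉ − ⌈(72·79)/254⌉ = ⌈5767/254⌉ − ⌈5688/254⌉ = 23 − 23 = 0
n=73: ⌈(74·79)/254⌉ − ⌈(73·79)/254⌉ = ⌈5846/254⌉ − ⌈5767/254⌉ = 24 − 23 = 1
n=74: ⌈(75·79)/254⌉ − ⌈(74·79)/254⌉ = ⌈5925/254⌉ − ⌈5846/254⌉ = 24 − 24 = 0
n=75: ⌈(76·79)/254⌉ − ⌈(75·79)/254⌉ = ⌈6004/254⌉ − ⌈5925/254⌉ = 24 − 24 = 0
n=76: ⌈(77·79)/254⌉ − ⌈(76·79)/254⌉ = ⌈6083/254⌉ − ⌈6004/254⌉ = 24 − 24 = 0
n=77: ⌈(78·79)/254⌉ − ⌈(77·79)/254⌉ = ⌈6162/254⌉ − ⌈6083/254⌉ = 25 − 24 = 1
n=78: ⌈(79·79)/254⌉ − ⌈(78·79)/254⌉ = ⌈6241/254⌉ − ⌈6162/254⌉ = 25 − 25 = 0
n=79: ⌈(80·79)/254⌉ − ⌈(79·79)/254⌉ = ⌈6320/254⌉ − ⌈6241/254⌉ = 25 − 25 = 0
n=80: ⌈(81·79)/254⌉ − ⌈(80·79)/254⌉ = ⌈6399/254⌉ − ⌈6320/254⌉ = 26 − 25 = 1
n=81: ⌈(82·79)/254⌉ − ⌈(81·79)/254⌉ = ⌈6478/254⌉ − ⌈6399/254⌉ = 26 − 26 = 0
n=82: ⌈(83·79)/254⌉ − ⌈(82·79)/254⌉ = ⌈6557/254⌉ − ⌈6478/254⌉ = 26 − 26 = 0
n=83: ⌈(84·79)/254⌉ − ⌈(83·79)/254⌉ = ⌈6636/254⌉ − ⌈6557/254⌉ = 27 − 26 = 1
n=84: ⌈(85·79)/254⌉ − ⌈(84·79)/254⌉ = ⌈6715/254⌉ − ⌈6636/254⌉ = 27 − 27 = 0
n=85: ⌈(86·79)/254⌉ − ⌈(85·79)/254⌉ = ⌈6794/254⌉ − ⌈6715/254⌉ = 27 − 27 = 0
n=86: ⌈(87·79)/254⌉ − ⌈(86·79)/254⌉ = ⌈6873/254⌉ − ⌈6794/254⌉ = 28 − 27 = 1
n=87: ⌈(88·79)/254⌉ − ⌈(87·79)/254⌉ = ⌈6952/254⌉ − ⌈6873/254⌉ = 28 − 28 = 0
n=88: ⌈(89·79)/254⌉ − ⌈(88·79)/254⌉ = ⌈7031/254⌉ − ⌈6952/254⌉ = 28 − 28 = 0
n=89: ⌈(90·79)/254⌉ − ⌈(89·79)/254⌉ = ⌈7110/254⌉ − ⌈7031/254⌉ = 28 − 28 = 0
n=90: ⌈(91·79)/254⌉ − ⌈(90·79)/254⌉ = ⌈7189/254⌉ − ⌈7110/254⌉ = 29 − 28 = 1
n=91: ⌈(92·79)/254⌉ − ⌈(91·79)/254⌉ = ⌈7268/254⌉ − ⌈7189/254⌉ = 29 − 29 = 0
n=92: ⌈(93·79)/254⌉ − ⌈(92·79)/254⌉ = ⌈7347/254⌉ − ⌈7268/254⌉ = 29 − 29 = 0
n=93: ⌈(94·79)/254⌉ − ⌈(93·79)/254⌉ = ⌈7426/254⌉ − ⌈7347/254⌉ = 30 − 29 = 1
n=94: ⌈(95·79)/254⌉ − ⌈(94·79)/254⌉ = ⌈7505/254⌉ − ⌈7426/254⌉ = 30 − 30 = 0
n=95: ⌈(96·79)/254⌉ − ⌈(95·79)/254⌉ = ⌈7584/254⌉ − ⌈7505/254⌉ = 30 − 30 = 0
n=96: ⌈(97·79)/254⌉ − ⌈(96·79)/254⌉ = ⌈7663/254⌉ − ⌈7584/254⌉ = 31 − 30 = 1
n=97: ⌈(98·79)/254⌉ − ⌈(97·79)/254⌉ = ⌈7742/254⌉ − ⌈7663/254⌉ = 31 − 31 = 0
n=98: ⌈(99·79)/254⌉ − ⌈(98·79)/254⌉ = ⌈7821/254⌉ − ⌈7742/254⌉ = 31 − 31 = 0
n=99: ⌈(100·79)/254⌉ − ⌈(99·79)/254⌉ = ⌈7900/254⌉ − ⌈7821/254⌉ = 32 − 31 = 1
n=100: ⌈(101·79)/254⌉ − ⌈(100·79)/254⌉ = ⌈7979/254⌉ − ⌈7900/254⌉ = 32 − 32 = 0
n=101: ⌈(102·79)/254⌉ − ⌈(101·79)/254⌉ = ⌈8058/254⌉ − ⌈7979/254⌉ = 32 − 32 = 0
n=102: ⌈(103·79)/254⌉ − ⌈(102·79)/254⌉ = ⌈8137/254⌉ − ⌈8058/254⌉ = 33 − 32 = 1
n=103: ⌈(104·79)/254⌉ − ⌈(103·79)/254⌉ = ⌈8216/254⌉ − ⌈8137/254⌉ = 33 − 33 = 0
n=104: ⌈(105·79)/254⌉ − ⌈(104·79)/254⌉ = ⌈8295/254⌉ − ⌈8216/254⌉ = 33 − 33 = 0
n=105: ⌈(106·79)/254⌉ − ⌈(105·79)/254⌉ = ⌈8374/254⌉ − ⌈8295/254⌉ = 33 − 33 = 0
n=106: ⌈(107·79)/254⌉ − ⌈(106·79)/254⌉ = ⌈8453/254⌉ − ⌈8374/254⌉ = 34 − 33 = 1
n=107: ⌈(108·79)/254⌉ − ⌈(107·79)/254⌉ = ⌈8532/254⌉ − ⌈8453/254⌉ = 34 − 34 = 0
n=108: ⌈(109·79)/254⌉ − ⌈(108·79)/254⌉ = ⌈8611/254⌉ − ⌈8532/254⌉ = 34 − 34 = 0

1001001001001000100100100100100010010010010001001001001001000100100100100100010010010010001001001001001000100
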